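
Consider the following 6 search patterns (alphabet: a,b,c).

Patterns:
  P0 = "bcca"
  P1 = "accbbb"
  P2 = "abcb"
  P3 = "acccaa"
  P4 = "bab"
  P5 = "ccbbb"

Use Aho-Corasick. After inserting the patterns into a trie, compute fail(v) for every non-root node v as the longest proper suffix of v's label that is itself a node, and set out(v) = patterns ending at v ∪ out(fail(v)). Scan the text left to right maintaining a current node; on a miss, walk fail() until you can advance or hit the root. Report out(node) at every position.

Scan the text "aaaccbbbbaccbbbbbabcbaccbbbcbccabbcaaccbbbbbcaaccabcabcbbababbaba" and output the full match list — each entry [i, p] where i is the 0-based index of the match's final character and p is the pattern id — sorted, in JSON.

Construct AC machine:
Trie (insert patterns):
  0='ε' goto a→5 b→1 c→19
  1='b' goto a→17 c→2
  2='bc' goto c→3
  3='bcc' goto a→4
  4='bcca' goto ·  ←P0
  5='a' goto b→11 c→6
  6='ac' goto c→7
  7='acc' goto b→8 c→14
  8='accb' goto b→9
  9='accbb' goto b→10
  10='accbbb' goto ·  ←P1
  11='ab' goto c→12
  12='abc' goto b→13
  13='abcb' goto ·  ←P2
  14='accc' goto a→15
  15='accca' goto a→16
  16='acccaa' goto ·  ←P3
  17='ba' goto b→18
  18='bab' goto ·  ←P4
  19='c' goto c→20
  20='cc' goto b→21
  21='ccb' goto b→22
  22='ccbb' goto b→23
  23='ccbbb' goto ·  ←P5

BFS fail/out derivation:
  fail(1) 'b': from fail(0)=0 chase 'b': 0 ⇒ 0;  out=∅∪out(0)=∅
  fail(5) 'a': from fail(0)=0 chase 'a': 0 ⇒ 0;  out=∅∪out(0)=∅
  fail(19) 'c': from fail(0)=0 chase 'c': 0 ⇒ 0;  out=∅∪out(0)=∅
  fail(2) 'bc': from fail(1)=0 chase 'c': 0 ⇒ 19;  out=∅∪out(19)=∅
  fail(6) 'ac': from fail(5)=0 chase 'c': 0 ⇒ 19;  out=∅∪out(19)=∅
  fail(11) 'ab': from fail(5)=0 chase 'b': 0 ⇒ 1;  out=∅∪out(1)=∅
  fail(17) 'ba': from fail(1)=0 chase 'a': 0 ⇒ 5;  out=∅∪out(5)=∅
  fail(20) 'cc': from fail(19)=0 chase 'c': 0 ⇒ 19;  out=∅∪out(19)=∅
  fail(3) 'bcc': from fail(2)=19 chase 'c': 19 ⇒ 20;  out=∅∪out(20)=∅
  fail(7) 'acc': from fail(6)=19 chase 'c': 19 ⇒ 20;  out=∅∪out(20)=∅
  fail(12) 'abc': from fail(11)=1 chase 'c': 1 ⇒ 2;  out=∅∪out(2)=∅
  fail(18) 'bab': from fail(17)=5 chase 'b': 5 ⇒ 11;  out={4}∪out(11)={4}
  fail(21) 'ccb': from fail(20)=19 chase 'b': 19→0 ⇒ 1;  out=∅∪out(1)=∅
  fail(4) 'bcca': from fail(3)=20 chase 'a': 20→19→0 ⇒ 5;  out={0}∪out(5)={0}
  fail(8) 'accb': from fail(7)=20 chase 'b': 20 ⇒ 21;  out=∅∪out(21)=∅
  fail(13) 'abcb': from fail(12)=2 chase 'b': 2→19→0 ⇒ 1;  out={2}∪out(1)={2}
  fail(14) 'accc': from fail(7)=20 chase 'c': 20→19 ⇒ 20;  out=∅∪out(20)=∅
  fail(22) 'ccbb': from fail(21)=1 chase 'b': 1→0 ⇒ 1;  out=∅∪out(1)=∅
  fail(9) 'accbb': from fail(8)=21 chase 'b': 21 ⇒ 22;  out=∅∪out(22)=∅
  fail(15) 'accca': from fail(14)=20 chase 'a': 20→19→0 ⇒ 5;  out=∅∪out(5)=∅
  fail(23) 'ccbbb': from fail(22)=1 chase 'b': 1→0 ⇒ 1;  out={5}∪out(1)={5}
  fail(10) 'accbbb': from fail(9)=22 chase 'b': 22 ⇒ 23;  out={1}∪out(23)={1,5}
  fail(16) 'acccaa': from fail(15)=5 chase 'a': 5→0 ⇒ 5;  out={3}∪out(5)={3}

Text stream:
i=0 'a': node 0→5
i=1 'a': node 5→5 ·f
i=2 'a': node 5→5 ·f
i=3 'c': node 5→6
i=4 'c': node 6→7
i=5 'b': node 7→8
i=6 'b': node 8→9
i=7 'b': node 9→10  ** P1@[2:7],P5@[3:7]
i=8 'b': node 10→1 ·f
i=9 'a': node 1→17
i=10 'c': node 17→6 ·f
i=11 'c': node 6→7
i=12 'b': node 7→8
i=13 'b': node 8→9
i=14 'b': node 9→10  ** P1@[9:14],P5@[10:14]
i=15 'b': node 10→1 ·f
i=16 'b': node 1→1 ·f
i=17 'a': node 1→17
i=18 'b': node 17→18  ** P4@[16:18]
i=19 'c': node 18→12 ·f
i=20 'b': node 12→13  ** P2@[17:20]
i=21 'a': node 13→17 ·f
i=22 'c': node 17→6 ·f
i=23 'c': node 6→7
i=24 'b': node 7→8
i=25 'b': node 8→9
i=26 'b': node 9→10  ** P1@[21:26],P5@[22:26]
i=27 'c': node 10→2 ·f
i=28 'b': node 2→1 ·f
i=29 'c': node 1→2
i=30 'c': node 2→3
i=31 'a': node 3→4  ** P0@[28:31]
i=32 'b': node 4→11 ·f
i=33 'b': node 11→1 ·f
i=34 'c': node 1→2
i=35 'a': node 2→5 ·f
i=36 'a': node 5→5 ·f
i=37 'c': node 5→6
i=38 'c': node 6→7
i=39 'b': node 7→8
i=40 'b': node 8→9
i=41 'b': node 9→10  ** P1@[36:41],P5@[37:41]
i=42 'b': node 10→1 ·f
i=43 'b': node 1→1 ·f
i=44 'c': node 1→2
i=45 'a': node 2→5 ·f
i=46 'a': node 5→5 ·f
i=47 'c': node 5→6
i=48 'c': node 6→7
i=49 'a': node 7→5 ·f
i=50 'b': node 5→11
i=51 'c': node 11→12
i=52 'a': node 12→5 ·f
i=53 'b': node 5→11
i=54 'c': node 11→12
i=55 'b': node 12→13  ** P2@[52:55]
i=56 'b': node 13→1 ·f
i=57 'a': node 1→17
i=58 'b': node 17→18  ** P4@[56:58]
i=59 'a': node 18→17 ·f
i=60 'b': node 17→18  ** P4@[58:60]
i=61 'b': node 18→1 ·f
i=62 'a': node 1→17
i=63 'b': node 17→18  ** P4@[61:63]
i=64 'a': node 18→17 ·f

All matches (sorted): [[7,1],[7,5],[14,1],[14,5],[18,4],[20,2],[26,1],[26,5],[31,0],[41,1],[41,5],[55,2],[58,4],[60,4],[63,4]]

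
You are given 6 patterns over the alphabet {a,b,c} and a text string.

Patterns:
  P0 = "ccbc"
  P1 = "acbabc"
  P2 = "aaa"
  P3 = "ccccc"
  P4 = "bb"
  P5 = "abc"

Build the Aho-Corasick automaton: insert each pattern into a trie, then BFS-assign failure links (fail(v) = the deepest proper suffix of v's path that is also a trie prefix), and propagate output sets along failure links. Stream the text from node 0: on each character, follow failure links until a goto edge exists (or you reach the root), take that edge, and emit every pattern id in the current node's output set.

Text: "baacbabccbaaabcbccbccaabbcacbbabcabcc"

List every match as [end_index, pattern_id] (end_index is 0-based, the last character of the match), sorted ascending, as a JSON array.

Construct AC machine:
Trie nodes:
  0='ε' goto a→5 b→16 c→1
  1='c' goto c→2
  2='cc' goto b→3 c→13
  3='ccb' goto c→4
  4='ccbc' goto ·  ←P0
  5='a' goto a→11 b→18 c→6
  6='ac' goto b→7
  7='acb' goto a→8
  8='acba' goto b→9
  9='acbab' goto c→10
  10='acbabc' goto ·  ←P1
  11='aa' goto a→12
  12='aaa' goto ·  ←P2
  13='ccc' goto c→14
  14='cccc' goto c→15
  15='ccccc' goto ·  ←P3
  16='b' goto b→17
  17='bb' goto ·  ←P4
  18='ab' goto c→19
  19='abc' goto ·  ←P5

Failure links (BFS by depth):
  fail(1) 'c': from fail(0)=0 chase 'c': 0 ⇒ 0;  out=∅∪out(0)=∅
  fail(5) 'a': from fail(0)=0 chase 'a': 0 ⇒ 0;  out=∅∪out(0)=∅
  fail(16) 'b': from fail(0)=0 chase 'b': 0 ⇒ 0;  out=∅∪out(0)=∅
  fail(2) 'cc': from fail(1)=0 chase 'c': 0 ⇒ 1;  out=∅∪out(1)=∅
  fail(6) 'ac': from fail(5)=0 chase 'c': 0 ⇒ 1;  out=∅∪out(1)=∅
  fail(11) 'aa': from fail(5)=0 chase 'a': 0 ⇒ 5;  out=∅∪out(5)=∅
  fail(17) 'bb': from fail(16)=0 chase 'b': 0 ⇒ 16;  out={4}∪out(16)={4}
  fail(18) 'ab': from fail(5)=0 chase 'b': 0 ⇒ 16;  out=∅∪out(16)=∅
  fail(3) 'ccb': from fail(2)=1 chase 'b': 1→0 ⇒ 16;  out=∅∪out(16)=∅
  fail(7) 'acb': from fail(6)=1 chase 'b': 1→0 ⇒ 16;  out=∅∪out(16)=∅
  fail(12) 'aaa': from fail(11)=5 chase 'a': 5 ⇒ 11;  out={2}∪out(11)={2}
  fail(13) 'ccc': from fail(2)=1 chase 'c': 1 ⇒ 2;  out=∅∪out(2)=∅
  fail(19) 'abc': from fail(18)=16 chase 'c': 16→0 ⇒ 1;  out={5}∪out(1)={5}
  fail(4) 'ccbc': from fail(3)=16 chase 'c': 16→0 ⇒ 1;  out={0}∪out(1)={0}
  fail(8) 'acba': from fail(7)=16 chase 'a': 16→0 ⇒ 5;  out=∅∪out(5)=∅
  fail(14) 'cccc': from fail(13)=2 chase 'c': 2 ⇒ 13;  out=∅∪out(13)=∅
  fail(9) 'acbab': from fail(8)=5 chase 'b': 5 ⇒ 18;  out=∅∪out(18)=∅
  fail(15) 'ccccc': from fail(14)=13 chase 'c': 13 ⇒ 14;  out={3}∪out(14)={3}
  fail(10) 'acbabc': from fail(9)=18 chase 'c': 18 ⇒ 19;  out={1}∪out(19)={1,5}

Run:
pos 0 'b': at 16
pos 1 'a': at 5 (fail-walked)
pos 2 'a': at 11
pos 3 'c': at 6 (fail-walked)
pos 4 'b': at 7
pos 5 'a': at 8
pos 6 'b': at 9
pos 7 'c': at 10  emit P1@[2:7],P5@[5:7]
pos 8 'c': at 2 (fail-walked)
pos 9 'b': at 3
pos 10 'a': at 5 (fail-walked)
pos 11 'a': at 11
pos 12 'a': at 12  emit P2@[10:12]
pos 13 'b': at 18 (fail-walked)
pos 14 'c': at 19  emit P5@[12:14]
pos 15 'b': at 16 (fail-walked)
pos 16 'c': at 1 (fail-walked)
pos 17 'c': at 2
pos 18 'b': at 3
pos 19 'c': at 4  emit P0@[16:19]
pos 20 'c': at 2 (fail-walked)
pos 21 'a': at 5 (fail-walked)
pos 22 'a': at 11
pos 23 'b': at 18 (fail-walked)
pos 24 'b': at 17 (fail-walked)  emit P4@[23:24]
pos 25 'c': at 1 (fail-walked)
pos 26 'a': at 5 (fail-walked)
pos 27 'c': at 6
pos 28 'b': at 7
pos 29 'b': at 17 (fail-walked)  emit P4@[28:29]
pos 30 'a': at 5 (fail-walked)
pos 31 'b': at 18
pos 32 'c': at 19  emit P5@[30:32]
pos 33 'a': at 5 (fail-walked)
pos 34 'b': at 18
pos 35 'c': at 19  emit P5@[33:35]
pos 36 'c': at 2 (fail-walked)

Result: [[7,1],[7,5],[12,2],[14,5],[19,0],[24,4],[29,4],[32,5],[35,5]]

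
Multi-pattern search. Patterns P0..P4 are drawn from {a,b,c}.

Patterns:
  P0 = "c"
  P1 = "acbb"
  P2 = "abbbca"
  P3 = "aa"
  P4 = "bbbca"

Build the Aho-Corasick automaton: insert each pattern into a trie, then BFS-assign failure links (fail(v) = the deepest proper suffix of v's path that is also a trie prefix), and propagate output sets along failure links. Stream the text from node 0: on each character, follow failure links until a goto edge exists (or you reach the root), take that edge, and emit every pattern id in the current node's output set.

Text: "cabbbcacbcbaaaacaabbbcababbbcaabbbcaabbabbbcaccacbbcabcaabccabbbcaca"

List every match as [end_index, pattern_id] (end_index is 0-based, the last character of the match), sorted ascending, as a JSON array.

Build automaton:
Trie (insert patterns):
  n0 'ε': a→2 b→12 c→1
  n1 'c': ·  ←P0
  n2 'a': a→11 b→6 c→3
  n3 'ac': b→4
  n4 'acb': b→5
  n5 'acbb': ·  ←P1
  n6 'ab': b→7
  n7 'abb': b→8
  n8 'abbb': c→9
  n9 'abbbc': a→10
  n10 'abbbca': ·  ←P2
  n11 'aa': ·  ←P3
  n12 'b': b→13
  n13 'bb': b→14
  n14 'bbb': c→15
  n15 'bbbc': a→16
  n16 'bbbca': ·  ←P4

Failure links (BFS by depth):
  fail(1) 'c': from fail(0)=0 chase 'c': 0 ⇒ 0;  out={0}∪out(0)={0}
  fail(2) 'a': from fail(0)=0 chase 'a': 0 ⇒ 0;  out=∅∪out(0)=∅
  fail(12) 'b': from fail(0)=0 chase 'b': 0 ⇒ 0;  out=∅∪out(0)=∅
  fail(3) 'ac': from fail(2)=0 chase 'c': 0 ⇒ 1;  out=∅∪out(1)={0}
  fail(6) 'ab': from fail(2)=0 chase 'b': 0 ⇒ 12;  out=∅∪out(12)=∅
  fail(11) 'aa': from fail(2)=0 chase 'a': 0 ⇒ 2;  out={3}∪out(2)={3}
  fail(13) 'bb': from fail(12)=0 chase 'b': 0 ⇒ 12;  out=∅∪out(12)=∅
  fail(4) 'acb': from fail(3)=1 chase 'b': 1→0 ⇒ 12;  out=∅∪out(12)=∅
  fail(7) 'abb': from fail(6)=12 chase 'b': 12 ⇒ 13;  out=∅∪out(13)=∅
  fail(14) 'bbb': from fail(13)=12 chase 'b': 12 ⇒ 13;  out=∅∪out(13)=∅
  fail(5) 'acbb': from fail(4)=12 chase 'b': 12 ⇒ 13;  out={1}∪out(13)={1}
  fail(8) 'abbb': from fail(7)=13 chase 'b': 13 ⇒ 14;  out=∅∪out(14)=∅
  fail(15) 'bbbc': from fail(14)=13 chase 'c': 13→12→0 ⇒ 1;  out=∅∪out(1)={0}
  fail(9) 'abbbc': from fail(8)=14 chase 'c': 14 ⇒ 15;  out=∅∪out(15)={0}
  fail(16) 'bbbca': from fail(15)=1 chase 'a': 1→0 ⇒ 2;  out={4}∪out(2)={4}
  fail(10) 'abbbca': from fail(9)=15 chase 'a': 15 ⇒ 16;  out={2}∪out(16)={2,4}

Scan:
pos 0 'c': at 1  emit P0@[0:0]
pos 1 'a': at 2 (fail-walked)
pos 2 'b': at 6
pos 3 'b': at 7
pos 4 'b': at 8
pos 5 'c': at 9  emit P0@[5:5]
pos 6 'a': at 10  emit P2@[1:6],P4@[2:6]
pos 7 'c': at 3 (fail-walked)  emit P0@[7:7]
pos 8 'b': at 4
pos 9 'c': at 1 (fail-walked)  emit P0@[9:9]
pos 10 'b': at 12 (fail-walked)
pos 11 'a': at 2 (fail-walked)
pos 12 'a': at 11  emit P3@[11:12]
pos 13 'a': at 11 (fail-walked)  emit P3@[12:13]
pos 14 'a': at 11 (fail-walked)  emit P3@[13:14]
pos 15 'c': at 3 (fail-walked)  emit P0@[15:15]
pos 16 'a': at 2 (fail-walked)
pos 17 'a': at 11  emit P3@[16:17]
pos 18 'b': at 6 (fail-walked)
pos 19 'b': at 7
pos 20 'b': at 8
pos 21 'c': at 9  emit P0@[21:21]
pos 22 'a': at 10  emit P2@[17:22],P4@[18:22]
pos 23 'b': at 6 (fail-walked)
pos 24 'a': at 2 (fail-walked)
pos 25 'b': at 6
pos 26 'b': at 7
pos 27 'b': at 8
pos 28 'c': at 9  emit P0@[28:28]
pos 29 'a': at 10  emit P2@[24:29],P4@[25:29]
pos 30 'a': at 11 (fail-walked)  emit P3@[29:30]
pos 31 'b': at 6 (fail-walked)
pos 32 'b': at 7
pos 33 'b': at 8
pos 34 'c': at 9  emit P0@[34:34]
pos 35 'a': at 10  emit P2@[30:35],P4@[31:35]
pos 36 'a': at 11 (fail-walked)  emit P3@[35:36]
pos 37 'b': at 6 (fail-walked)
pos 38 'b': at 7
pos 39 'a': at 2 (fail-walked)
pos 40 'b': at 6
pos 41 'b': at 7
pos 42 'b': at 8
pos 43 'c': at 9  emit P0@[43:43]
pos 44 'a': at 10  emit P2@[39:44],P4@[40:44]
pos 45 'c': at 3 (fail-walked)  emit P0@[45:45]
pos 46 'c': at 1 (fail-walked)  emit P0@[46:46]
pos 47 'a': at 2 (fail-walked)
pos 48 'c': at 3  emit P0@[48:48]
pos 49 'b': at 4
pos 50 'b': at 5  emit P1@[47:50]
pos 51 'c': at 1 (fail-walked)  emit P0@[51:51]
pos 52 'a': at 2 (fail-walked)
pos 53 'b': at 6
pos 54 'c': at 1 (fail-walked)  emit P0@[54:54]
pos 55 'a': at 2 (fail-walked)
pos 56 'a': at 11  emit P3@[55:56]
pos 57 'b': at 6 (fail-walked)
pos 58 'c': at 1 (fail-walked)  emit P0@[58:58]
pos 59 'c': at 1 (fail-walked)  emit P0@[59:59]
pos 60 'a': at 2 (fail-walked)
pos 61 'b': at 6
pos 62 'b': at 7
pos 63 'b': at 8
pos 64 'c': at 9  emit P0@[64:64]
pos 65 'a': at 10  emit P2@[60:65],P4@[61:65]
pos 66 'c': at 3 (fail-walked)  emit P0@[66:66]
pos 67 'a': at 2 (fail-walked)

All matches (sorted): [[0,0],[5,0],[6,2],[6,4],[7,0],[9,0],[12,3],[13,3],[14,3],[15,0],[17,3],[21,0],[22,2],[22,4],[28,0],[29,2],[29,4],[30,3],[34,0],[35,2],[35,4],[36,3],[43,0],[44,2],[44,4],[45,0],[46,0],[48,0],[50,1],[51,0],[54,0],[56,3],[58,0],[59,0],[64,0],[65,2],[65,4],[66,0]]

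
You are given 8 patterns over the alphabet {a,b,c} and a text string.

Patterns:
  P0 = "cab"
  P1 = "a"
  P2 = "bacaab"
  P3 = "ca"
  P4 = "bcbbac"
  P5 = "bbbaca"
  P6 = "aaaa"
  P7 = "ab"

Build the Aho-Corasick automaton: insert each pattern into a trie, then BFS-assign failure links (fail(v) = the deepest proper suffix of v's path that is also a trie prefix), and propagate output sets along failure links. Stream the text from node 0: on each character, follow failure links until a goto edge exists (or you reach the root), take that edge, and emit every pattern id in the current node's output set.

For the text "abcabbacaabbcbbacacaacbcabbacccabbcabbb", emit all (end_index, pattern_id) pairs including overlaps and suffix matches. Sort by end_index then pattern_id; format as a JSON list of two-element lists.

Build:
Trie (insert patterns):
  0='ε' goto a→4 b→5 c→1
  1='c' goto a→2
  2='ca' goto b→3  ←P3
  3='cab' goto ·  ←P0
  4='a' goto a→21 b→24  ←P1
  5='b' goto a→6 b→16 c→11
  6='ba' goto c→7
  7='bac' goto a→8
  8='baca' goto a→9
  9='bacaa' goto b→10
  10='bacaab' goto ·  ←P2
  11='bc' goto b→12
  12='bcb' goto b→13
  13='bcbb' goto a→14
  14='bcbba' goto c→15
  15='bcbbac' goto ·  ←P4
  16='bb' goto b→17
  17='bbb' goto a→18
  18='bbba' goto c→19
  19='bbbac' goto a→20
  20='bbbaca' goto ·  ←P5
  21='aa' goto a→22
  22='aaa' goto a→23
  23='aaaa' goto ·  ←P6
  24='ab' goto ·  ←P7

Failure links (BFS by depth):
  n1('c'): parent n0 fail=0; on 'c' 0 → fail=0;  out ∅∪∅=∅
  n4('a'): parent n0 fail=0; on 'a' 0 → fail=0;  out {1}∪∅={1}
  n5('b'): parent n0 fail=0; on 'b' 0 → fail=0;  out ∅∪∅=∅
  n2('ca'): parent n1 fail=0; on 'a' 0 → fail=4;  out {3}∪{1}={1,3}
  n6('ba'): parent n5 fail=0; on 'a' 0 → fail=4;  out ∅∪{1}={1}
  n11('bc'): parent n5 fail=0; on 'c' 0 → fail=1;  out ∅∪∅=∅
  n16('bb'): parent n5 fail=0; on 'b' 0 → fail=5;  out ∅∪∅=∅
  n21('aa'): parent n4 fail=0; on 'a' 0 → fail=4;  out ∅∪{1}={1}
  n24('ab'): parent n4 fail=0; on 'b' 0 → fail=5;  out {7}∪∅={7}
  n3('cab'): parent n2 fail=4; on 'b' 4 → fail=24;  out {0}∪{7}={0,7}
  n7('bac'): parent n6 fail=4; on 'c' 4→0 → fail=1;  out ∅∪∅=∅
  n12('bcb'): parent n11 fail=1; on 'b' 1→0 → fail=5;  out ∅∪∅=∅
  n17('bbb'): parent n16 fail=5; on 'b' 5 → fail=16;  out ∅∪∅=∅
  n22('aaa'): parent n21 fail=4; on 'a' 4 → fail=21;  out ∅∪{1}={1}
  n8('baca'): parent n7 fail=1; on 'a' 1 → fail=2;  out ∅∪{1,3}={1,3}
  n13('bcbb'): parent n12 fail=5; on 'b' 5 → fail=16;  out ∅∪∅=∅
  n18('bbba'): parent n17 fail=16; on 'a' 16→5 → fail=6;  out ∅∪{1}={1}
  n23('aaaa'): parent n22 fail=21; on 'a' 21 → fail=22;  out {6}∪{1}={1,6}
  n9('bacaa'): parent n8 fail=2; on 'a' 2→4 → fail=21;  out ∅∪{1}={1}
  n14('bcbba'): parent n13 fail=16; on 'a' 16→5 → fail=6;  out ∅∪{1}={1}
  n19('bbbac'): parent n18 fail=6; on 'c' 6 → fail=7;  out ∅∪∅=∅
  n10('bacaab'): parent n9 fail=21; on 'b' 21→4 → fail=24;  out {2}∪{7}={2,7}
  n15('bcbbac'): parent n14 fail=6; on 'c' 6 → fail=7;  out {4}∪∅={4}
  n20('bbbaca'): parent n19 fail=7; on 'a' 7 → fail=8;  out {5}∪{1,3}={1,3,5}

Run:
[0] read 'a'  n0⇒n4  emit P1@[0:0]
[1] read 'b'  n4⇒n24  emit P7@[0:1]
[2] read 'c'  n24⇒n11 (fail-walked)
[3] read 'a'  n11⇒n2 (fail-walked)  emit P1@[3:3],P3@[2:3]
[4] read 'b'  n2⇒n3  emit P0@[2:4],P7@[3:4]
[5] read 'b'  n3⇒n16 (fail-walked)
[6] read 'a'  n16⇒n6 (fail-walked)  emit P1@[6:6]
[7] read 'c'  n6⇒n7
[8] read 'a'  n7⇒n8  emit P1@[8:8],P3@[7:8]
[9] read 'a'  n8⇒n9  emit P1@[9:9]
[10] read 'b'  n9⇒n10  emit P2@[5:10],P7@[9:10]
[11] read 'b'  n10⇒n16 (fail-walked)
[12] read 'c'  n16⇒n11 (fail-walked)
[13] read 'b'  n11⇒n12
[14] read 'b'  n12⇒n13
[15] read 'a'  n13⇒n14  emit P1@[15:15]
[16] read 'c'  n14⇒n15  emit P4@[11:16]
[17] read 'a'  n15⇒n8 (fail-walked)  emit P1@[17:17],P3@[16:17]
[18] read 'c'  n8⇒n1 (fail-walked)
[19] read 'a'  n1⇒n2  emit P1@[19:19],P3@[18:19]
[20] read 'a'  n2⇒n21 (fail-walked)  emit P1@[20:20]
[21] read 'c'  n21⇒n1 (fail-walked)
[22] read 'b'  n1⇒n5 (fail-walked)
[23] read 'c'  n5⇒n11
[24] read 'a'  n11⇒n2 (fail-walked)  emit P1@[24:24],P3@[23:24]
[25] read 'b'  n2⇒n3  emit P0@[23:25],P7@[24:25]
[26] read 'b'  n3⇒n16 (fail-walked)
[27] read 'a'  n16⇒n6 (fail-walked)  emit P1@[27:27]
[28] read 'c'  n6⇒n7
[29] read 'c'  n7⇒n1 (fail-walked)
[30] read 'c'  n1⇒n1 (fail-walked)
[31] read 'a'  n1⇒n2  emit P1@[31:31],P3@[30:31]
[32] read 'b'  n2⇒n3  emit P0@[30:32],P7@[31:32]
[33] read 'b'  n3⇒n16 (fail-walked)
[34] read 'c'  n16⇒n11 (fail-walked)
[35] read 'a'  n11⇒n2 (fail-walked)  emit P1@[35:35],P3@[34:35]
[36] read 'b'  n2⇒n3  emit P0@[34:36],P7@[35:36]
[37] read 'b'  n3⇒n16 (fail-walked)
[38] read 'b'  n16⇒n17

All matches (sorted): [[0,1],[1,7],[3,1],[3,3],[4,0],[4,7],[6,1],[8,1],[8,3],[9,1],[10,2],[10,7],[15,1],[16,4],[17,1],[17,3],[19,1],[19,3],[20,1],[24,1],[24,3],[25,0],[25,7],[27,1],[31,1],[31,3],[32,0],[32,7],[35,1],[35,3],[36,0],[36,7]]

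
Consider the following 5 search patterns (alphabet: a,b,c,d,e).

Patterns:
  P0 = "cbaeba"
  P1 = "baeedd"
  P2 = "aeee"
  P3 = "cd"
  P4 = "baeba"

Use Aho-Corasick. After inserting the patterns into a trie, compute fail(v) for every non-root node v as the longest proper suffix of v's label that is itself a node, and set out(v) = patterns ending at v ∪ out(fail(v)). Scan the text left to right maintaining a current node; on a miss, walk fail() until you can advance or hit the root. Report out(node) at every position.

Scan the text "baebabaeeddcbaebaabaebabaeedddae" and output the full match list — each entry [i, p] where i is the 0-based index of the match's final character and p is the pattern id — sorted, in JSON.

Build automaton:
Trie (insert patterns):
  0='ε' goto a→13 b→7 c→1
  1='c' goto b→2 d→17
  2='cb' goto a→3
  3='cba' goto e→4
  4='cbae' goto b→5
  5='cbaeb' goto a→6
  6='cbaeba' goto ·  ←P0
  7='b' goto a→8
  8='ba' goto e→9
  9='bae' goto b→18 e→10
  10='baee' goto d→11
  11='baeed' goto d→12
  12='baeedd' goto ·  ←P1
  13='a' goto e→14
  14='ae' goto e→15
  15='aee' goto e→16
  16='aeee' goto ·  ←P2
  17='cd' goto ·  ←P3
  18='baeb' goto a→19
  19='baeba' goto ·  ←P4

Failure links (BFS by depth):
  fail(1) 'c': from fail(0)=0 chase 'c': 0 ⇒ 0;  out=∅∪out(0)=∅
  fail(7) 'b': from fail(0)=0 chase 'b': 0 ⇒ 0;  out=∅∪out(0)=∅
  fail(13) 'a': from fail(0)=0 chase 'a': 0 ⇒ 0;  out=∅∪out(0)=∅
  fail(2) 'cb': from fail(1)=0 chase 'b': 0 ⇒ 7;  out=∅∪out(7)=∅
  fail(8) 'ba': from fail(7)=0 chase 'a': 0 ⇒ 13;  out=∅∪out(13)=∅
  fail(14) 'ae': from fail(13)=0 chase 'e': 0 ⇒ 0;  out=∅∪out(0)=∅
  fail(17) 'cd': from fail(1)=0 chase 'd': 0 ⇒ 0;  out={3}∪out(0)={3}
  fail(3) 'cba': from fail(2)=7 chase 'a': 7 ⇒ 8;  out=∅∪out(8)=∅
  fail(9) 'bae': from fail(8)=13 chase 'e': 13 ⇒ 14;  out=∅∪out(14)=∅
  fail(15) 'aee': from fail(14)=0 chase 'e': 0 ⇒ 0;  out=∅∪out(0)=∅
  fail(4) 'cbae': from fail(3)=8 chase 'e': 8 ⇒ 9;  out=∅∪out(9)=∅
  fail(10) 'baee': from fail(9)=14 chase 'e': 14 ⇒ 15;  out=∅∪out(15)=∅
  fail(16) 'aeee': from fail(15)=0 chase 'e': 0 ⇒ 0;  out={2}∪out(0)={2}
  fail(18) 'baeb': from fail(9)=14 chase 'b': 14→0 ⇒ 7;  out=∅∪out(7)=∅
  fail(5) 'cbaeb': from fail(4)=9 chase 'b': 9 ⇒ 18;  out=∅∪out(18)=∅
  fail(11) 'baeed': from fail(10)=15 chase 'd': 15→0 ⇒ 0;  out=∅∪out(0)=∅
  fail(19) 'baeba': from fail(18)=7 chase 'a': 7 ⇒ 8;  out={4}∪out(8)={4}
  fail(6) 'cbaeba': from fail(5)=18 chase 'a': 18 ⇒ 19;  out={0}∪out(19)={0,4}
  fail(12) 'baeedd': from fail(11)=0 chase 'd': 0 ⇒ 0;  out={1}∪out(0)={1}

Scan:
[0] read 'b'  n0⇒n7
[1] read 'a'  n7⇒n8
[2] read 'e'  n8⇒n9
[3] read 'b'  n9⇒n18
[4] read 'a'  n18⇒n19  ** P4@[0:4]
[5] read 'b'  n19⇒n7 ·f
[6] read 'a'  n7⇒n8
[7] read 'e'  n8⇒n9
[8] read 'e'  n9⇒n10
[9] read 'd'  n10⇒n11
[10] read 'd'  n11⇒n12  ** P1@[5:10]
[11] read 'c'  n12⇒n1 ·f
[12] read 'b'  n1⇒n2
[13] read 'a'  n2⇒n3
[14] read 'e'  n3⇒n4
[15] read 'b'  n4⇒n5
[16] read 'a'  n5⇒n6  ** P0@[11:16],P4@[12:16]
[17] read 'a'  n6⇒n13 ·f
[18] read 'b'  n13⇒n7 ·f
[19] read 'a'  n7⇒n8
[20] read 'e'  n8⇒n9
[21] read 'b'  n9⇒n18
[22] read 'a'  n18⇒n19  ** P4@[18:22]
[23] read 'b'  n19⇒n7 ·f
[24] read 'a'  n7⇒n8
[25] read 'e'  n8⇒n9
[26] read 'e'  n9⇒n10
[27] read 'd'  n10⇒n11
[28] read 'd'  n11⇒n12  ** P1@[23:28]
[29] read 'd'  n12⇒n0 ·f
[30] read 'a'  n0⇒n13
[31] read 'e'  n13⇒n14

All matches (sorted): [[4,4],[10,1],[16,0],[16,4],[22,4],[28,1]]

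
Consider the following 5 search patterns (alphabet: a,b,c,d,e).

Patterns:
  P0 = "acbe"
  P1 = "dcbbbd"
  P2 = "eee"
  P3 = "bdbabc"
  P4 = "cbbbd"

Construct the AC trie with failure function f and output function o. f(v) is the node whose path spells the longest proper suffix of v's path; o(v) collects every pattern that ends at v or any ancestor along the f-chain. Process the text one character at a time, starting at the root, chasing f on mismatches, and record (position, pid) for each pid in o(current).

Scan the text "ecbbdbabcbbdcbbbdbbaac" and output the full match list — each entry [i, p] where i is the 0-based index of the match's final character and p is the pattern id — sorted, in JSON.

Build:
Trie (insert patterns):
  n0 'ε': a→1 b→14 c→20 d→5 e→11
  n1 'a': c→2
  n2 'ac': b→3
  n3 'acb': e→4
  n4 'acbe': ·  ←P0
  n5 'd': c→6
  n6 'dc': b→7
  n7 'dcb': b→8
  n8 'dcbb': b→9
  n9 'dcbbb': d→10
  n10 'dcbbbd': ·  ←P1
  n11 'e': e→12
  n12 'ee': e→13
  n13 'eee': ·  ←P2
  n14 'b': d→15
  n15 'bd': b→16
  n16 'bdb': a→17
  n17 'bdba': b→18
  n18 'bdbab': c→19
  n19 'bdbabc': ·  ←P3
  n20 'c': b→21
  n21 'cb': b→22
  n22 'cbb': b→23
  n23 'cbbb': d→24
  n24 'cbbbd': ·  ←P4

BFS fail/out derivation:
  n1('a'): parent n0 fail=0; on 'a' 0 → fail=0;  out ∅∪∅=∅
  n5('d'): parent n0 fail=0; on 'd' 0 → fail=0;  out ∅∪∅=∅
  n11('e'): parent n0 fail=0; on 'e' 0 → fail=0;  out ∅∪∅=∅
  n14('b'): parent n0 fail=0; on 'b' 0 → fail=0;  out ∅∪∅=∅
  n20('c'): parent n0 fail=0; on 'c' 0 → fail=0;  out ∅∪∅=∅
  n2('ac'): parent n1 fail=0; on 'c' 0 → fail=20;  out ∅∪∅=∅
  n6('dc'): parent n5 fail=0; on 'c' 0 → fail=20;  out ∅∪∅=∅
  n12('ee'): parent n11 fail=0; on 'e' 0 → fail=11;  out ∅∪∅=∅
  n15('bd'): parent n14 fail=0; on 'd' 0 → fail=5;  out ∅∪∅=∅
  n21('cb'): parent n20 fail=0; on 'b' 0 → fail=14;  out ∅∪∅=∅
  n3('acb'): parent n2 fail=20; on 'b' 20 → fail=21;  out ∅∪∅=∅
  n7('dcb'): parent n6 fail=20; on 'b' 20 → fail=21;  out ∅∪∅=∅
  n13('eee'): parent n12 fail=11; on 'e' 11 → fail=12;  out {2}∪∅={2}
  n16('bdb'): parent n15 fail=5; on 'b' 5→0 → fail=14;  out ∅∪∅=∅
  n22('cbb'): parent n21 fail=14; on 'b' 14→0 → fail=14;  out ∅∪∅=∅
  n4('acbe'): parent n3 fail=21; on 'e' 21→14→0 → fail=11;  out {0}∪∅={0}
  n8('dcbb'): parent n7 fail=21; on 'b' 21 → fail=22;  out ∅∪∅=∅
  n17('bdba'): parent n16 fail=14; on 'a' 14→0 → fail=1;  out ∅∪∅=∅
  n23('cbbb'): parent n22 fail=14; on 'b' 14→0 → fail=14;  out ∅∪∅=∅
  n9('dcbbb'): parent n8 fail=22; on 'b' 22 → fail=23;  out ∅∪∅=∅
  n18('bdbab'): parent n17 fail=1; on 'b' 1→0 → fail=14;  out ∅∪∅=∅
  n24('cbbbd'): parent n23 fail=14; on 'd' 14 → fail=15;  out {4}∪∅={4}
  n10('dcbbbd'): parent n9 fail=23; on 'd' 23 → fail=24;  out {1}∪{4}={1,4}
  n19('bdbabc'): parent n18 fail=14; on 'c' 14→0 → fail=20;  out {3}∪∅={3}

Text stream:
pos 0 'e': at 11
pos 1 'c': at 20 ·f
pos 2 'b': at 21
pos 3 'b': at 22
pos 4 'd': at 15 ·f
pos 5 'b': at 16
pos 6 'a': at 17
pos 7 'b': at 18
pos 8 'c': at 19  → match P3@[3:8]
pos 9 'b': at 21 ·f
pos 10 'b': at 22
pos 11 'd': at 15 ·f
pos 12 'c': at 6 ·f
pos 13 'b': at 7
pos 14 'b': at 8
pos 15 'b': at 9
pos 16 'd': at 10  → match P1@[11:16],P4@[12:16]
pos 17 'b': at 16 ·f
pos 18 'b': at 14 ·f
pos 19 'a': at 1 ·f
pos 20 'a': at 1 ·f
pos 21 'c': at 2

Result: [[8,3],[16,1],[16,4]]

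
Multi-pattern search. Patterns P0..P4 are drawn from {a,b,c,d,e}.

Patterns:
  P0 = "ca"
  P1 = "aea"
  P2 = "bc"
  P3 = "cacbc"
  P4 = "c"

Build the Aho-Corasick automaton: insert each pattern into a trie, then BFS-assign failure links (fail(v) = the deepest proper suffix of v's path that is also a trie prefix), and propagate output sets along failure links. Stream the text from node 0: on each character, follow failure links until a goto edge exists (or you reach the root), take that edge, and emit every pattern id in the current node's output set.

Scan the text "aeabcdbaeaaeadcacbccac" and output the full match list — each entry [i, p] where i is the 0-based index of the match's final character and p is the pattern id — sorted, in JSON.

Build:
Trie nodes:
  n0 'ε': a→3 b→6 c→1
  n1 'c': a→2  [P4 ends]
  n2 'ca': c→8  [P0 ends]
  n3 'a': e→4
  n4 'ae': a→5
  n5 'aea': ·  [P1 ends]
  n6 'b': c→7
  n7 'bc': ·  [P2 ends]
  n8 'cac': b→9
  n9 'cacb': c→10
  n10 'cacbc': ·  [P3 ends]

Failure links (BFS by depth):
  n1('c'): parent n0 fail=0; on 'c' 0 → fail=0;  out {4}∪∅={4}
  n3('a'): parent n0 fail=0; on 'a' 0 → fail=0;  out ∅∪∅=∅
  n6('b'): parent n0 fail=0; on 'b' 0 → fail=0;  out ∅∪∅=∅
  n2('ca'): parent n1 fail=0; on 'a' 0 → fail=3;  out {0}∪∅={0}
  n4('ae'): parent n3 fail=0; on 'e' 0 → fail=0;  out ∅∪∅=∅
  n7('bc'): parent n6 fail=0; on 'c' 0 → fail=1;  out {2}∪{4}={2,4}
  n5('aea'): parent n4 fail=0; on 'a' 0 → fail=3;  out {1}∪∅={1}
  n8('cac'): parent n2 fail=3; on 'c' 3→0 → fail=1;  out ∅∪{4}={4}
  n9('cacb'): parent n8 fail=1; on 'b' 1→0 → fail=6;  out ∅∪∅=∅
  n10('cacbc'): parent n9 fail=6; on 'c' 6 → fail=7;  out {3}∪{2,4}={2,3,4}

Scan:
[0] read 'a'  n0⇒n3
[1] read 'e'  n3⇒n4
[2] read 'a'  n4⇒n5  → match P1@[0:2]
[3] read 'b'  n5⇒n6 (fail-walked)
[4] read 'c'  n6⇒n7  → match P2@[3:4],P4@[4:4]
[5] read 'd'  n7⇒n0 (fail-walked)
[6] read 'b'  n0⇒n6
[7] read 'a'  n6⇒n3 (fail-walked)
[8] read 'e'  n3⇒n4
[9] read 'a'  n4⇒n5  → match P1@[7:9]
[10] read 'a'  n5⇒n3 (fail-walked)
[11] read 'e'  n3⇒n4
[12] read 'a'  n4⇒n5  → match P1@[10:12]
[13] read 'd'  n5⇒n0 (fail-walked)
[14] read 'c'  n0⇒n1  → match P4@[14:14]
[15] read 'a'  n1⇒n2  → match P0@[14:15]
[16] read 'c'  n2⇒n8  → match P4@[16:16]
[17] read 'b'  n8⇒n9
[18] read 'c'  n9⇒n10  → match P2@[17:18],P3@[14:18],P4@[18:18]
[19] read 'c'  n10⇒n1 (fail-walked)  → match P4@[19:19]
[20] read 'a'  n1⇒n2  → match P0@[19:20]
[21] read 'c'  n2⇒n8  → match P4@[21:21]

All matches (sorted): [[2,1],[4,2],[4,4],[9,1],[12,1],[14,4],[15,0],[16,4],[18,2],[18,3],[18,4],[19,4],[20,0],[21,4]]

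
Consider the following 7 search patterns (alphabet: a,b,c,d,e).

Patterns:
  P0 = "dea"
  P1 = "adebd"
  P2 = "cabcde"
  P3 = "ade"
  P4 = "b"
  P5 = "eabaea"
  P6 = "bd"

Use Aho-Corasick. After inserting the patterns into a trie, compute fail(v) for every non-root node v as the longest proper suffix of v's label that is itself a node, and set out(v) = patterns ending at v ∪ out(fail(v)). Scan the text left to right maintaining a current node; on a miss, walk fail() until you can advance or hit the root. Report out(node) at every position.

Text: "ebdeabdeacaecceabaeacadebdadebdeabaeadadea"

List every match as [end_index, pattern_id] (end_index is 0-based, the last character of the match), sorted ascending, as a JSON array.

Build:
Trie nodes:
  0='ε' goto a→4 b→15 c→9 d→1 e→16
  1='d' goto e→2
  2='de' goto a→3
  3='dea' goto ·  [P0 ends]
  4='a' goto d→5
  5='ad' goto e→6
  6='ade' goto b→7  [P3 ends]
  7='adeb' goto d→8
  8='adebd' goto ·  [P1 ends]
  9='c' goto a→10
  10='ca' goto b→11
  11='cab' goto c→12
  12='cabc' goto d→13
  13='cabcd' goto e→14
  14='cabcde' goto ·  [P2 ends]
  15='b' goto d→22  [P4 ends]
  16='e' goto a→17
  17='ea' goto b→18
  18='eab' goto a→19
  19='eaba' goto e→20
  20='eabae' goto a→21
  21='eabaea' goto ·  [P5 ends]
  22='bd' goto ·  [P6 ends]

Failure links (BFS by depth):
  fail(1) 'd': from fail(0)=0 chase 'd': 0 ⇒ 0;  out=∅∪out(0)=∅
  fail(4) 'a': from fail(0)=0 chase 'a': 0 ⇒ 0;  out=∅∪out(0)=∅
  fail(9) 'c': from fail(0)=0 chase 'c': 0 ⇒ 0;  out=∅∪out(0)=∅
  fail(15) 'b': from fail(0)=0 chase 'b': 0 ⇒ 0;  out={4}∪out(0)={4}
  fail(16) 'e': from fail(0)=0 chase 'e': 0 ⇒ 0;  out=∅∪out(0)=∅
  fail(2) 'de': from fail(1)=0 chase 'e': 0 ⇒ 16;  out=∅∪out(16)=∅
  fail(5) 'ad': from fail(4)=0 chase 'd': 0 ⇒ 1;  out=∅∪out(1)=∅
  fail(10) 'ca': from fail(9)=0 chase 'a': 0 ⇒ 4;  out=∅∪out(4)=∅
  fail(17) 'ea': from fail(16)=0 chase 'a': 0 ⇒ 4;  out=∅∪out(4)=∅
  fail(22) 'bd': from fail(15)=0 chase 'd': 0 ⇒ 1;  out={6}∪out(1)={6}
  fail(3) 'dea': from fail(2)=16 chase 'a': 16 ⇒ 17;  out={0}∪out(17)={0}
  fail(6) 'ade': from fail(5)=1 chase 'e': 1 ⇒ 2;  out={3}∪out(2)={3}
  fail(11) 'cab': from fail(10)=4 chase 'b': 4→0 ⇒ 15;  out=∅∪out(15)={4}
  fail(18) 'eab': from fail(17)=4 chase 'b': 4→0 ⇒ 15;  out=∅∪out(15)={4}
  fail(7) 'adeb': from fail(6)=2 chase 'b': 2→16→0 ⇒ 15;  out=∅∪out(15)={4}
  fail(12) 'cabc': from fail(11)=15 chase 'c': 15→0 ⇒ 9;  out=∅∪out(9)=∅
  fail(19) 'eaba': from fail(18)=15 chase 'a': 15→0 ⇒ 4;  out=∅∪out(4)=∅
  fail(8) 'adebd': from fail(7)=15 chase 'd': 15 ⇒ 22;  out={1}∪out(22)={1,6}
  fail(13) 'cabcd': from fail(12)=9 chase 'd': 9→0 ⇒ 1;  out=∅∪out(1)=∅
  fail(20) 'eabae': from fail(19)=4 chase 'e': 4→0 ⇒ 16;  out=∅∪out(16)=∅
  fail(14) 'cabcde': from fail(13)=1 chase 'e': 1 ⇒ 2;  out={2}∪out(2)={2}
  fail(21) 'eabaea': from fail(20)=16 chase 'a': 16 ⇒ 17;  out={5}∪out(17)={5}

Scan:
i=0 'e': node 0→16
i=1 'b': node 16→15 ·f  → match P4@[1:1]
i=2 'd': node 15→22  → match P6@[1:2]
i=3 'e': node 22→2 ·f
i=4 'a': node 2→3  → match P0@[2:4]
i=5 'b': node 3→18 ·f  → match P4@[5:5]
i=6 'd': node 18→22 ·f  → match P6@[5:6]
i=7 'e': node 22→2 ·f
i=8 'a': node 2→3  → match P0@[6:8]
i=9 'c': node 3→9 ·f
i=10 'a': node 9→10
i=11 'e': node 10→16 ·f
i=12 'c': node 16→9 ·f
i=13 'c': node 9→9 ·f
i=14 'e': node 9→16 ·f
i=15 'a': node 16→17
i=16 'b': node 17→18  → match P4@[16:16]
i=17 'a': node 18→19
i=18 'e': node 19→20
i=19 'a': node 20→21  → match P5@[14:19]
i=20 'c': node 21→9 ·f
i=21 'a': node 9→10
i=22 'd': node 10→5 ·f
i=23 'e': node 5→6  → match P3@[21:23]
i=24 'b': node 6→7  → match P4@[24:24]
i=25 'd': node 7→8  → match P1@[21:25],P6@[24:25]
i=26 'a': node 8→4 ·f
i=27 'd': node 4→5
i=28 'e': node 5→6  → match P3@[26:28]
i=29 'b': node 6→7  → match P4@[29:29]
i=30 'd': node 7→8  → match P1@[26:30],P6@[29:30]
i=31 'e': node 8→2 ·f
i=32 'a': node 2→3  → match P0@[30:32]
i=33 'b': node 3→18 ·f  → match P4@[33:33]
i=34 'a': node 18→19
i=35 'e': node 19→20
i=36 'a': node 20→21  → match P5@[31:36]
i=37 'd': node 21→5 ·f
i=38 'a': node 5→4 ·f
i=39 'd': node 4→5
i=40 'e': node 5→6  → match P3@[38:40]
i=41 'a': node 6→3 ·f  → match P0@[39:41]

Result: [[1,4],[2,6],[4,0],[5,4],[6,6],[8,0],[16,4],[19,5],[23,3],[24,4],[25,1],[25,6],[28,3],[29,4],[30,1],[30,6],[32,0],[33,4],[36,5],[40,3],[41,0]]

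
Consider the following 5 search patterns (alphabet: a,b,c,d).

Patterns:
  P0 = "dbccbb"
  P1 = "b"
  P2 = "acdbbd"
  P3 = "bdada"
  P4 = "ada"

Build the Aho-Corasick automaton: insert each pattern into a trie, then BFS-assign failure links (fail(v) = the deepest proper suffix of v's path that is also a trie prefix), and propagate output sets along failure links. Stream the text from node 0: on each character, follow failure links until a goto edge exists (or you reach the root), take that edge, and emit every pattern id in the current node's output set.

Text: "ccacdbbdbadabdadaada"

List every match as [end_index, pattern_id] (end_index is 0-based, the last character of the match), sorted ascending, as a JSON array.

Construct AC machine:
Trie nodes:
  n0 'ε': a→8 b→7 d→1
  n1 'd': b→2
  n2 'db': c→3
  n3 'dbc': c→4
  n4 'dbcc': b→5
  n5 'dbccb': b→6
  n6 'dbccbb': ·  [P0 ends]
  n7 'b': d→14  [P1 ends]
  n8 'a': c→9 d→18
  n9 'ac': d→10
  n10 'acd': b→11
  n11 'acdb': b→12
  n12 'acdbb': d→13
  n13 'acdbbd': ·  [P2 ends]
  n14 'bd': a→15
  n15 'bda': d→16
  n16 'bdad': a→17
  n17 'bdada': ·  [P3 ends]
  n18 'ad': a→19
  n19 'ada': ·  [P4 ends]

BFS fail/out derivation:
  n1('d'): parent n0 fail=0; on 'd' 0 → fail=0;  out ∅∪∅=∅
  n7('b'): parent n0 fail=0; on 'b' 0 → fail=0;  out {1}∪∅={1}
  n8('a'): parent n0 fail=0; on 'a' 0 → fail=0;  out ∅∪∅=∅
  n2('db'): parent n1 fail=0; on 'b' 0 → fail=7;  out ∅∪{1}={1}
  n9('ac'): parent n8 fail=0; on 'c' 0 → fail=0;  out ∅∪∅=∅
  n14('bd'): parent n7 fail=0; on 'd' 0 → fail=1;  out ∅∪∅=∅
  n18('ad'): parent n8 fail=0; on 'd' 0 → fail=1;  out ∅∪∅=∅
  n3('dbc'): parent n2 fail=7; on 'c' 7→0 → fail=0;  out ∅∪∅=∅
  n10('acd'): parent n9 fail=0; on 'd' 0 → fail=1;  out ∅∪∅=∅
  n15('bda'): parent n14 fail=1; on 'a' 1→0 → fail=8;  out ∅∪∅=∅
  n19('ada'): parent n18 fail=1; on 'a' 1→0 → fail=8;  out {4}∪∅={4}
  n4('dbcc'): parent n3 fail=0; on 'c' 0 → fail=0;  out ∅∪∅=∅
  n11('acdb'): parent n10 fail=1; on 'b' 1 → fail=2;  out ∅∪{1}={1}
  n16('bdad'): parent n15 fail=8; on 'd' 8 → fail=18;  out ∅∪∅=∅
  n5('dbccb'): parent n4 fail=0; on 'b' 0 → fail=7;  out ∅∪{1}={1}
  n12('acdbb'): parent n11 fail=2; on 'b' 2→7→0 → fail=7;  out ∅∪{1}={1}
  n17('bdada'): parent n16 fail=18; on 'a' 18 → fail=19;  out {3}∪{4}={3,4}
  n6('dbccbb'): parent n5 fail=7; on 'b' 7→0 → fail=7;  out {0}∪{1}={0,1}
  n13('acdbbd'): parent n12 fail=7; on 'd' 7 → fail=14;  out {2}∪∅={2}

Text stream:
[0] read 'c'  n0⇒n0
[1] read 'c'  n0⇒n0
[2] read 'a'  n0⇒n8
[3] read 'c'  n8⇒n9
[4] read 'd'  n9⇒n10
[5] read 'b'  n10⇒n11  emit P1@[5:5]
[6] read 'b'  n11⇒n12  emit P1@[6:6]
[7] read 'd'  n12⇒n13  emit P2@[2:7]
[8] read 'b'  n13⇒n2 (via fail)  emit P1@[8:8]
[9] read 'a'  n2⇒n8 (via fail)
[10] read 'd'  n8⇒n18
[11] read 'a'  n18⇒n19  emit P4@[9:11]
[12] read 'b'  n19⇒n7 (via fail)  emit P1@[12:12]
[13] read 'd'  n7⇒n14
[14] read 'a'  n14⇒n15
[15] read 'd'  n15⇒n16
[16] read 'a'  n16⇒n17  emit P3@[12:16],P4@[14:16]
[17] read 'a'  n17⇒n8 (via fail)
[18] read 'd'  n8⇒n18
[19] read 'a'  n18⇒n19  emit P4@[17:19]

Result: [[5,1],[6,1],[7,2],[8,1],[11,4],[12,1],[16,3],[16,4],[19,4]]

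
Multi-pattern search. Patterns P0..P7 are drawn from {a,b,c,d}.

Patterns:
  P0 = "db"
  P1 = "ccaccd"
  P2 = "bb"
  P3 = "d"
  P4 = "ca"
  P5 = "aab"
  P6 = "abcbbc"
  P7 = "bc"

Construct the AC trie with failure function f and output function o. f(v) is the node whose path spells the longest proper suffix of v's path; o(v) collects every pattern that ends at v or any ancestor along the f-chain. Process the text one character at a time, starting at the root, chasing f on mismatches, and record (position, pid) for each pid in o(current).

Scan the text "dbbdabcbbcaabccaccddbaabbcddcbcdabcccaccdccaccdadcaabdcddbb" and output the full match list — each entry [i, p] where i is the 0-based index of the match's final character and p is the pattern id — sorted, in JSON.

Build automaton:
Trie (insert patterns):
  n0 'ε': a→12 b→9 c→3 d→1
  n1 'd': b→2  [P3 ends]
  n2 'db': ·  [P0 ends]
  n3 'c': a→11 c→4
  n4 'cc': a→5
  n5 'cca': c→6
  n6 'ccac': c→7
  n7 'ccacc': d→8
  n8 'ccaccd': ·  [P1 ends]
  n9 'b': b→10 c→20
  n10 'bb': ·  [P2 ends]
  n11 'ca': ·  [P4 ends]
  n12 'a': a→13 b→15
  n13 'aa': b→14
  n14 'aab': ·  [P5 ends]
  n15 'ab': c→16
  n16 'abc': b→17
  n17 'abcb': b→18
  n18 'abcbb': c→19
  n19 'abcbbc': ·  [P6 ends]
  n20 'bc': ·  [P7 ends]

BFS fail/out derivation:
  n1('d'): parent n0 fail=0; on 'd' 0 → fail=0;  out {3}∪∅={3}
  n3('c'): parent n0 fail=0; on 'c' 0 → fail=0;  out ∅∪∅=∅
  n9('b'): parent n0 fail=0; on 'b' 0 → fail=0;  out ∅∪∅=∅
  n12('a'): parent n0 fail=0; on 'a' 0 → fail=0;  out ∅∪∅=∅
  n2('db'): parent n1 fail=0; on 'b' 0 → fail=9;  out {0}∪∅={0}
  n4('cc'): parent n3 fail=0; on 'c' 0 → fail=3;  out ∅∪∅=∅
  n10('bb'): parent n9 fail=0; on 'b' 0 → fail=9;  out {2}∪∅={2}
  n11('ca'): parent n3 fail=0; on 'a' 0 → fail=12;  out {4}∪∅={4}
  n13('aa'): parent n12 fail=0; on 'a' 0 → fail=12;  out ∅∪∅=∅
  n15('ab'): parent n12 fail=0; on 'b' 0 → fail=9;  out ∅∪∅=∅
  n20('bc'): parent n9 fail=0; on 'c' 0 → fail=3;  out {7}∪∅={7}
  n5('cca'): parent n4 fail=3; on 'a' 3 → fail=11;  out ∅∪{4}={4}
  n14('aab'): parent n13 fail=12; on 'b' 12 → fail=15;  out {5}∪∅={5}
  n16('abc'): parent n15 fail=9; on 'c' 9 → fail=20;  out ∅∪{7}={7}
  n6('ccac'): parent n5 fail=11; on 'c' 11→12→0 → fail=3;  out ∅∪∅=∅
  n17('abcb'): parent n16 fail=20; on 'b' 20→3→0 → fail=9;  out ∅∪∅=∅
  n7('ccacc'): parent n6 fail=3; on 'c' 3 → fail=4;  out ∅∪∅=∅
  n18('abcbb'): parent n17 fail=9; on 'b' 9 → fail=10;  out ∅∪{2}={2}
  n8('ccaccd'): parent n7 fail=4; on 'd' 4→3→0 → fail=1;  out {1}∪{3}={1,3}
  n19('abcbbc'): parent n18 fail=10; on 'c' 10→9 → fail=20;  out {6}∪{7}={6,7}

Run:
[0] read 'd'  n0⇒n1  → match P3@[0:0]
[1] read 'b'  n1⇒n2  → match P0@[0:1]
[2] read 'b'  n2⇒n10 (via fail)  → match P2@[1:2]
[3] read 'd'  n10⇒n1 (via fail)  → match P3@[3:3]
[4] read 'a'  n1⇒n12 (via fail)
[5] read 'b'  n12⇒n15
[6] read 'c'  n15⇒n16  → match P7@[5:6]
[7] read 'b'  n16⇒n17
[8] read 'b'  n17⇒n18  → match P2@[7:8]
[9] read 'c'  n18⇒n19  → match P6@[4:9],P7@[8:9]
[10] read 'a'  n19⇒n11 (via fail)  → match P4@[9:10]
[11] read 'a'  n11⇒n13 (via fail)
[12] read 'b'  n13⇒n14  → match P5@[10:12]
[13] read 'c'  n14⇒n16 (via fail)  → match P7@[12:13]
[14] read 'c'  n16⇒n4 (via fail)
[15] read 'a'  n4⇒n5  → match P4@[14:15]
[16] read 'c'  n5⇒n6
[17] read 'c'  n6⇒n7
[18] read 'd'  n7⇒n8  → match P1@[13:18],P3@[18:18]
[19] read 'd'  n8⇒n1 (via fail)  → match P3@[19:19]
[20] read 'b'  n1⇒n2  → match P0@[19:20]
[21] read 'a'  n2⇒n12 (via fail)
[22] read 'a'  n12⇒n13
[23] read 'b'  n13⇒n14  → match P5@[21:23]
[24] read 'b'  n14⇒n10 (via fail)  → match P2@[23:24]
[25] read 'c'  n10⇒n20 (via fail)  → match P7@[24:25]
[26] read 'd'  n20⇒n1 (via fail)  → match P3@[26:26]
[27] read 'd'  n1⇒n1 (via fail)  → match P3@[27:27]
[28] read 'c'  n1⇒n3 (via fail)
[29] read 'b'  n3⇒n9 (via fail)
[30] read 'c'  n9⇒n20  → match P7@[29:30]
[31] read 'd'  n20⇒n1 (via fail)  → match P3@[31:31]
[32] read 'a'  n1⇒n12 (via fail)
[33] read 'b'  n12⇒n15
[34] read 'c'  n15⇒n16  → match P7@[33:34]
[35] read 'c'  n16⇒n4 (via fail)
[36] read 'c'  n4⇒n4 (via fail)
[37] read 'a'  n4⇒n5  → match P4@[36:37]
[38] read 'c'  n5⇒n6
[39] read 'c'  n6⇒n7
[40] read 'd'  n7⇒n8  → match P1@[35:40],P3@[40:40]
[41] read 'c'  n8⇒n3 (via fail)
[42] read 'c'  n3⇒n4
[43] read 'a'  n4⇒n5  → match P4@[42:43]
[44] read 'c'  n5⇒n6
[45] read 'c'  n6⇒n7
[46] read 'd'  n7⇒n8  → match P1@[41:46],P3@[46:46]
[47] read 'a'  n8⇒n12 (via fail)
[48] read 'd'  n12⇒n1 (via fail)  → match P3@[48:48]
[49] read 'c'  n1⇒n3 (via fail)
[50] read 'a'  n3⇒n11  → match P4@[49:50]
[51] read 'a'  n11⇒n13 (via fail)
[52] read 'b'  n13⇒n14  → match P5@[50:52]
[53] read 'd'  n14⇒n1 (via fail)  → match P3@[53:53]
[54] read 'c'  n1⇒n3 (via fail)
[55] read 'd'  n3⇒n1 (via fail)  → match P3@[55:55]
[56] read 'd'  n1⇒n1 (via fail)  → match P3@[56:56]
[57] read 'b'  n1⇒n2  → match P0@[56:57]
[58] read 'b'  n2⇒n10 (via fail)  → match P2@[57:58]

Matches: [[0,3],[1,0],[2,2],[3,3],[6,7],[8,2],[9,6],[9,7],[10,4],[12,5],[13,7],[15,4],[18,1],[18,3],[19,3],[20,0],[23,5],[24,2],[25,7],[26,3],[27,3],[30,7],[31,3],[34,7],[37,4],[40,1],[40,3],[43,4],[46,1],[46,3],[48,3],[50,4],[52,5],[53,3],[55,3],[56,3],[57,0],[58,2]]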